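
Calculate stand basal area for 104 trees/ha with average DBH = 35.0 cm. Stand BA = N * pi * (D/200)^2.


(D/200)^2 = (35.0/200)^2 = 0.175^2 = 0.030625
Individual BA = 3.141593 * 0.030625 = 0.0962113 m^2
Stand BA = 104 * 0.0962113 = 10.0060 ≈ 10.01 m^2/ha

10.01 m^2/ha


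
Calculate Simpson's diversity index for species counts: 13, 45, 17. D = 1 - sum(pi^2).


Total N = 13 + 45 + 17 = 75
Per-species terms:
  p = 13/75 = 0.173333; p^2 = 0.173333^2 = 0.030044
  p = 45/75 = 0.600000; p^2 = 0.600000^2 = 0.360000
  p = 17/75 = 0.226667; p^2 = 0.226667^2 = 0.051378
sum(p^2) = 0.030044 + 0.360000 + 0.051378 = 0.441422
D = 1 - 0.441422 = 0.558578 ≈ 0.5586

0.5586


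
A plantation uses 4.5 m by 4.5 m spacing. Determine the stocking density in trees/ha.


N = 10000 / 4.5^2 = 10000 / 20.25 = 493.827 ≈ 494 trees/ha

494 trees/ha


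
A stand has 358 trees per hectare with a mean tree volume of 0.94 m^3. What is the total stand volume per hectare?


V_stand = 358 * 0.94 = 336.52 ≈ 336.5 m^3/ha

336.5 m^3/ha


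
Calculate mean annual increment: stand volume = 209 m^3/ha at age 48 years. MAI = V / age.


MAI = 209 / 48 = 4.3542 ≈ 4.35 m^3/ha/yr

4.35 m^3/ha/yr


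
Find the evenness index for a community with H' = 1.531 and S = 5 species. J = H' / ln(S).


ln(5) = 1.60944
J = H' / ln(S) = 1.531 / 1.60944 = 0.951263 ≈ 0.9513

0.9513


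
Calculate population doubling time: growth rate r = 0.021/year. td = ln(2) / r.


td = ln(2) / 0.021 = 0.693147 / 0.021 = 33.0070 ≈ 33.0 years

33.0 years


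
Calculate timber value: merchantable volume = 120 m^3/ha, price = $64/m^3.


Value = 120 * 64 = $7680/ha

$7680/ha


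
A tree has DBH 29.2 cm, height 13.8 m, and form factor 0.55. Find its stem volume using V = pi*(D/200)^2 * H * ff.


(D/200)^2 = (29.2/200)^2 = 0.146^2 = 0.021316
BA = 3.141593 * 0.021316 = 0.0669662 m^2
V = 0.0669662 * 13.8 * 0.55 = 0.508273 ≈ 0.508 m^3

0.508 m^3


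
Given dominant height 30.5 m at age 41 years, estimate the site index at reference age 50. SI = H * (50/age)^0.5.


50/41 = 1.21951
(1.21951)^0.5 = 1.10431
SI = 30.5 * 1.10431 = 33.6815 ≈ 33.7 m

33.7 m


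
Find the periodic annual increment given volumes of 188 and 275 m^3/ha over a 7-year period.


PAI = (V2 - V1) / period = (275 - 188) / 7 = 87 / 7 = 12.4286 ≈ 12.43 m^3/ha/yr

12.43 m^3/ha/yr


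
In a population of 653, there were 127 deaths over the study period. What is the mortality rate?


Mortality rate = 127 / 653 = 0.194487 ≈ 0.1945

0.1945


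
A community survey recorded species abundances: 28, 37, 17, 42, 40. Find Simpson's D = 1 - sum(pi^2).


Total N = 28 + 37 + 17 + 42 + 40 = 164
Per-species terms:
  p = 28/164 = 0.170732; p^2 = 0.170732^2 = 0.029149
  p = 37/164 = 0.225610; p^2 = 0.225610^2 = 0.050900
  p = 17/164 = 0.103659; p^2 = 0.103659^2 = 0.010745
  p = 42/164 = 0.256098; p^2 = 0.256098^2 = 0.065586
  p = 40/164 = 0.243902; p^2 = 0.243902^2 = 0.059488
sum(p^2) = 0.029149 + 0.050900 + 0.010745 + 0.065586 + 0.059488 = 0.215868
D = 1 - 0.215868 = 0.784132 ≈ 0.7841

0.7841


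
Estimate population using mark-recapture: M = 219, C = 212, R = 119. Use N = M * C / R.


N = M * C / R = 219 * 212 / 119 = 46428 / 119 = 390.15 ≈ 390

390 individuals


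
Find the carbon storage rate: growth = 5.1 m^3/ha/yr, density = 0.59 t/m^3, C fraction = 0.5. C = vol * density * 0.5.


C = 5.1 * 0.59 * 0.5 = 1.5045 ≈ 1.50 t C/ha/yr

1.50 t C/ha/yr


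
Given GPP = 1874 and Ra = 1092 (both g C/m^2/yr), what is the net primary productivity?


NPP = GPP - Ra = 1874 - 1092 = 782 g C/m^2/yr

782 g C/m^2/yr


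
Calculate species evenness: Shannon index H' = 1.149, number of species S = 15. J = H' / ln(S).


ln(15) = 2.70805
J = H' / ln(S) = 1.149 / 2.70805 = 0.424291 ≈ 0.4243

0.4243


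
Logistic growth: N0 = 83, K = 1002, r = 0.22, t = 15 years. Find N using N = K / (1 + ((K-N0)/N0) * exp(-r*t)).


(K - N0)/N0 = (1002 - 83)/83 = 919/83 = 11.0723
r*t = 0.22 * 15 = 3.3; exp(-3.3) = 0.0368832
11.0723 * 0.0368832 = 0.408382
1 + 0.408382 = 1.40838
N = 1002 / 1.40838 = 711.456 ≈ 711

711


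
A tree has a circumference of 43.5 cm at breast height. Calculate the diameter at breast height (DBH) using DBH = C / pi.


DBH = C / pi = 43.5 / 3.141593 = 13.8465 ≈ 13.85 cm

13.85 cm


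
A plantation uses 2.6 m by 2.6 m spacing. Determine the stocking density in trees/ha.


N = 10000 / 2.6^2 = 10000 / 6.76 = 1479.29 ≈ 1479 trees/ha

1479 trees/ha


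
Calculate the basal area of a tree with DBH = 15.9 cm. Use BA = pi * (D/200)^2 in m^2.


D/200 = 15.9/200 = 0.0795 m
(D/200)^2 = 0.0795^2 = 0.00632025
BA = 3.141593 * 0.00632025 = 0.0198557 ≈ 0.0199 m^2

0.0199 m^2


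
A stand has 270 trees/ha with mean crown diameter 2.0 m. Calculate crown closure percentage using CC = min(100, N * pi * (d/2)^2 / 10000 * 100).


(d/2)^2 = (2.0/2)^2 = 1^2 = 1
Crown area = 3.141593 * 1 = 3.14159 m^2
N * area / 10000 * 100 = 270 * 3.14159 / 10000 * 100 = 8.48229
CC = min(100, 8.48229) = 8.48229 ≈ 8.5%

8.5%


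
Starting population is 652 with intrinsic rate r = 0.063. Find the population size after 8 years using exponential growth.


r*t = 0.063 * 8 = 0.504
exp(0.504) = 1.65533
N = 652 * 1.65533 = 1079.28 ≈ 1079

1079


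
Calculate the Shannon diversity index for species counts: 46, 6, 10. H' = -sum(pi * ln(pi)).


Total N = 46 + 6 + 10 = 62
Per-species terms:
  p = 46/62 = 0.741935; ln(p) = -0.298494; p*ln(p) = 0.741935 * (-0.298494) = -0.221463
  p = 6/62 = 0.096774; ln(p) = -2.335377; p*ln(p) = 0.096774 * (-2.335377) = -0.226004
  p = 10/62 = 0.161290; ln(p) = -1.824551; p*ln(p) = 0.161290 * (-1.824551) = -0.294282
sum(p*ln(p)) = (-0.221463) + (-0.226004) + (-0.294282) = -0.741749
H' = -(-0.741749) = 0.741749 ≈ 0.7417

0.7417


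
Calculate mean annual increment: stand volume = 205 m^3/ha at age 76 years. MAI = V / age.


MAI = 205 / 76 = 2.6974 ≈ 2.70 m^3/ha/yr

2.70 m^3/ha/yr


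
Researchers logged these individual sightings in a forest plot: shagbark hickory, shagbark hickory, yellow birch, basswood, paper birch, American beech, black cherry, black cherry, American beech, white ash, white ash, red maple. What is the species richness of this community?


Total individuals logged = 12
Distinct species (count of individuals): shagbark hickory (2), yellow birch (1), basswood (1), paper birch (1), American beech (2), black cherry (2), white ash (2), red maple (1)
Species richness = number of distinct species = 8

8


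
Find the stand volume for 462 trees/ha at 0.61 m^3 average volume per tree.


V_stand = 462 * 0.61 = 281.82 ≈ 281.8 m^3/ha

281.8 m^3/ha


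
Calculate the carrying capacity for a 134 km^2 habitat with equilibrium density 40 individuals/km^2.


K = 40 * 134 = 5360 individuals

5360 individuals


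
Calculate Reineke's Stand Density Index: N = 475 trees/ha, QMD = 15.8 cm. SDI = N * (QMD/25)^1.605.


QMD/25 = 15.8/25 = 0.632
(0.632)^1.605 = exp(1.605 * ln(0.632)) = exp(1.605 * (-0.458866)) = exp(-0.736480) = 0.478796
SDI = 475 * 0.478796 = 227.428 ≈ 227

227


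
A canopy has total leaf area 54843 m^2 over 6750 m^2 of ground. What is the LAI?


LAI = 54843 / 6750 = 8.1249 ≈ 8.12

8.12


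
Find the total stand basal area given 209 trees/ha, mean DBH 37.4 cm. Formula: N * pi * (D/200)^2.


(D/200)^2 = (37.4/200)^2 = 0.187^2 = 0.034969
Individual BA = 3.141593 * 0.034969 = 0.109858 m^2
Stand BA = 209 * 0.109858 = 22.9603 ≈ 22.96 m^2/ha

22.96 m^2/ha


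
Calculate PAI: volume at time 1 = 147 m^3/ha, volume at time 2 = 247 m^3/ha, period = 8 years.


PAI = (V2 - V1) / period = (247 - 147) / 8 = 100 / 8 = 12.50 m^3/ha/yr

12.50 m^3/ha/yr


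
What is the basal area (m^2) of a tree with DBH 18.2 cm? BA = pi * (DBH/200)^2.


D/200 = 18.2/200 = 0.091 m
(D/200)^2 = 0.091^2 = 0.008281
BA = 3.141593 * 0.008281 = 0.0260155 ≈ 0.0260 m^2

0.0260 m^2


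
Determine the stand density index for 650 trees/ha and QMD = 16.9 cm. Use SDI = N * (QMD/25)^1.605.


QMD/25 = 16.9/25 = 0.676
(0.676)^1.605 = exp(1.605 * ln(0.676)) = exp(1.605 * (-0.391562)) = exp(-0.628457) = 0.533414
SDI = 650 * 0.533414 = 346.719 ≈ 347

347


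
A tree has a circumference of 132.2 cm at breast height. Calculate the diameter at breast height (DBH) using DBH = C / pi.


DBH = C / pi = 132.2 / 3.141593 = 42.0806 ≈ 42.08 cm

42.08 cm


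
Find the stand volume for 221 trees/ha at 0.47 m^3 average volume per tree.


V_stand = 221 * 0.47 = 103.87 ≈ 103.9 m^3/ha

103.9 m^3/ha


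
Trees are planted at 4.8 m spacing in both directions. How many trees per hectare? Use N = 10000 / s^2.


N = 10000 / 4.8^2 = 10000 / 23.04 = 434.028 ≈ 434 trees/ha

434 trees/ha


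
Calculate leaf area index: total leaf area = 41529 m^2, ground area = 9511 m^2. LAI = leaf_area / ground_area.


LAI = 41529 / 9511 = 4.3664 ≈ 4.37

4.37


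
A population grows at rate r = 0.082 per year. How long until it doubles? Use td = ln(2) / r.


td = ln(2) / 0.082 = 0.693147 / 0.082 = 8.45301 ≈ 8.5 years

8.5 years


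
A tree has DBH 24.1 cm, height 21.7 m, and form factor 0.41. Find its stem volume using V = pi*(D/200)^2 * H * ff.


(D/200)^2 = (24.1/200)^2 = 0.1205^2 = 0.01452025
BA = 3.141593 * 0.01452025 = 0.0456167 m^2
V = 0.0456167 * 21.7 * 0.41 = 0.405852 ≈ 0.406 m^3

0.406 m^3


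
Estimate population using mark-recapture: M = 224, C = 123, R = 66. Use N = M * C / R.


N = M * C / R = 224 * 123 / 66 = 27552 / 66 = 417.45 ≈ 417

417 individuals


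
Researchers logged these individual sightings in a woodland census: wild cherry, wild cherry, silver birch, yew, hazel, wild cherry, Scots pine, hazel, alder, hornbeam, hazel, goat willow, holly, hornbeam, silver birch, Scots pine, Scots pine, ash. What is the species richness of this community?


Total individuals logged = 18
Distinct species (count of individuals): wild cherry (3), silver birch (2), yew (1), hazel (3), Scots pine (3), alder (1), hornbeam (2), goat willow (1), holly (1), ash (1)
Species richness = number of distinct species = 10

10


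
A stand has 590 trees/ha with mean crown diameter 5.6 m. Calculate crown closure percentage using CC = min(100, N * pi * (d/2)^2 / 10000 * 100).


(d/2)^2 = (5.6/2)^2 = 2.8^2 = 7.84
Crown area = 3.141593 * 7.84 = 24.6301 m^2
N * area / 10000 * 100 = 590 * 24.6301 / 10000 * 100 = 145.318
CC = min(100, 145.318) = 100%

100%


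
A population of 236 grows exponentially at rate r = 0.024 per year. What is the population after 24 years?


r*t = 0.024 * 24 = 0.576
exp(0.576) = 1.77891
N = 236 * 1.77891 = 419.823 ≈ 420

420


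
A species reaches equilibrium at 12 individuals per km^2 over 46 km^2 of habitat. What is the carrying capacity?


K = 12 * 46 = 552 individuals

552 individuals


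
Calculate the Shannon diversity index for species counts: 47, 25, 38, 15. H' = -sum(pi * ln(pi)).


Total N = 47 + 25 + 38 + 15 = 125
Per-species terms:
  p = 47/125 = 0.376000; ln(p) = -0.978166; p*ln(p) = 0.376000 * (-0.978166) = -0.367790
  p = 25/125 = 0.200000; ln(p) = -1.609438; p*ln(p) = 0.200000 * (-1.609438) = -0.321888
  p = 38/125 = 0.304000; ln(p) = -1.190728; p*ln(p) = 0.304000 * (-1.190728) = -0.361981
  p = 15/125 = 0.120000; ln(p) = -2.120264; p*ln(p) = 0.120000 * (-2.120264) = -0.254432
sum(p*ln(p)) = (-0.367790) + (-0.321888) + (-0.361981) + (-0.254432) = -1.306091
H' = -(-1.306091) = 1.306091 ≈ 1.3061

1.3061


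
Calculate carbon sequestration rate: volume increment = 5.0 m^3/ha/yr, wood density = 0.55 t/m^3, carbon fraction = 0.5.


C = 5.0 * 0.55 * 0.5 = 1.375 ≈ 1.38 t C/ha/yr

1.38 t C/ha/yr


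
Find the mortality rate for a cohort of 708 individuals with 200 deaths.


Mortality rate = 200 / 708 = 0.282486 ≈ 0.2825

0.2825


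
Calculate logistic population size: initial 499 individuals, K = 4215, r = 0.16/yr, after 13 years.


(K - N0)/N0 = (4215 - 499)/499 = 3716/499 = 7.44689
r*t = 0.16 * 13 = 2.08; exp(-2.08) = 0.124930
7.44689 * 0.124930 = 0.930340
1 + 0.930340 = 1.93034
N = 4215 / 1.93034 = 2183.55 ≈ 2184

2184


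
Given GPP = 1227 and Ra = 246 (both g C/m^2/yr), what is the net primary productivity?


NPP = GPP - Ra = 1227 - 246 = 981 g C/m^2/yr

981 g C/m^2/yr


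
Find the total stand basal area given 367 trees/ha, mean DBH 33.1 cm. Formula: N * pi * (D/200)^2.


(D/200)^2 = (33.1/200)^2 = 0.1655^2 = 0.02739025
Individual BA = 3.141593 * 0.02739025 = 0.0860490 m^2
Stand BA = 367 * 0.0860490 = 31.5800 ≈ 31.58 m^2/ha

31.58 m^2/ha


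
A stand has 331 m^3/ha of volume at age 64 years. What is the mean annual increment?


MAI = 331 / 64 = 5.1719 ≈ 5.17 m^3/ha/yr

5.17 m^3/ha/yr


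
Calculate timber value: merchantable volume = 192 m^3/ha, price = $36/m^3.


Value = 192 * 36 = $6912/ha

$6912/ha


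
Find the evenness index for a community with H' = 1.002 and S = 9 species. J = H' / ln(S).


ln(9) = 2.19722
J = H' / ln(S) = 1.002 / 2.19722 = 0.456031 ≈ 0.4560

0.4560


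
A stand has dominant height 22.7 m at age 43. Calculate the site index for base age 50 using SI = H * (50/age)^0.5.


50/43 = 1.16279
(1.16279)^0.5 = 1.07833
SI = 22.7 * 1.07833 = 24.4781 ≈ 24.5 m

24.5 m


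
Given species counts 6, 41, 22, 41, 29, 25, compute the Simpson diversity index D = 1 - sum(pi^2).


Total N = 6 + 41 + 22 + 41 + 29 + 25 = 164
Per-species terms:
  p = 6/164 = 0.036585; p^2 = 0.036585^2 = 0.001338
  p = 41/164 = 0.250000; p^2 = 0.250000^2 = 0.062500
  p = 22/164 = 0.134146; p^2 = 0.134146^2 = 0.017995
  p = 41/164 = 0.250000; p^2 = 0.250000^2 = 0.062500
  p = 29/164 = 0.176829; p^2 = 0.176829^2 = 0.031268
  p = 25/164 = 0.152439; p^2 = 0.152439^2 = 0.023238
sum(p^2) = 0.001338 + 0.062500 + 0.017995 + 0.062500 + 0.031268 + 0.023238 = 0.198839
D = 1 - 0.198839 = 0.801161 ≈ 0.8012

0.8012


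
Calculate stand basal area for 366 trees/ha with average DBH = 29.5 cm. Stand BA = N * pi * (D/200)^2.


(D/200)^2 = (29.5/200)^2 = 0.1475^2 = 0.02175625
Individual BA = 3.141593 * 0.02175625 = 0.0683493 m^2
Stand BA = 366 * 0.0683493 = 25.0158 ≈ 25.02 m^2/ha

25.02 m^2/ha


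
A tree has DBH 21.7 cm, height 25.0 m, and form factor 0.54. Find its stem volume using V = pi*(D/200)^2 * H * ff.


(D/200)^2 = (21.7/200)^2 = 0.1085^2 = 0.01177225
BA = 3.141593 * 0.01177225 = 0.0369836 m^2
V = 0.0369836 * 25.0 * 0.54 = 0.499279 ≈ 0.499 m^3

0.499 m^3


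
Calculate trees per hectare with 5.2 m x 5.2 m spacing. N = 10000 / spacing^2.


N = 10000 / 5.2^2 = 10000 / 27.04 = 369.822 ≈ 370 trees/ha

370 trees/ha


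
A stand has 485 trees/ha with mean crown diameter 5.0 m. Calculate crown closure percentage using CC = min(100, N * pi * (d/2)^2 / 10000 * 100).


(d/2)^2 = (5.0/2)^2 = 2.5^2 = 6.25
Crown area = 3.141593 * 6.25 = 19.6350 m^2
N * area / 10000 * 100 = 485 * 19.6350 / 10000 * 100 = 95.2298
CC = min(100, 95.2298) = 95.2298 ≈ 95.2%

95.2%


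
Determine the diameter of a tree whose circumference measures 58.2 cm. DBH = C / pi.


DBH = C / pi = 58.2 / 3.141593 = 18.5256 ≈ 18.53 cm

18.53 cm


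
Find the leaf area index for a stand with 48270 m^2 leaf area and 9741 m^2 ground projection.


LAI = 48270 / 9741 = 4.9553 ≈ 4.96

4.96


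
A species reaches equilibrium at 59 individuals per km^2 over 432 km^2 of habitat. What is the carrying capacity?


K = 59 * 432 = 25488 individuals

25488 individuals


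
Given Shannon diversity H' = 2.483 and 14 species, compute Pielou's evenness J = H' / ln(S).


ln(14) = 2.63906
J = H' / ln(S) = 2.483 / 2.63906 = 0.940865 ≈ 0.9409

0.9409


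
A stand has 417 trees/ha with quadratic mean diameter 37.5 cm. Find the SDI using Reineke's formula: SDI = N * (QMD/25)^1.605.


QMD/25 = 37.5/25 = 1.5
(1.5)^1.605 = exp(1.605 * ln(1.5)) = exp(1.605 * 0.405465) = exp(0.650771) = 1.91702
SDI = 417 * 1.91702 = 799.397 ≈ 799

799


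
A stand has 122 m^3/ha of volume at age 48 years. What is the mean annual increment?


MAI = 122 / 48 = 2.5417 ≈ 2.54 m^3/ha/yr

2.54 m^3/ha/yr


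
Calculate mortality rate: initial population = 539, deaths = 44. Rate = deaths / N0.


Mortality rate = 44 / 539 = 0.081633 ≈ 0.0816

0.0816


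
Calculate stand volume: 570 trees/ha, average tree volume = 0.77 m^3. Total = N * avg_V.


V_stand = 570 * 0.77 = 438.9 m^3/ha

438.9 m^3/ha


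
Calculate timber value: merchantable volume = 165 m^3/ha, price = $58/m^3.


Value = 165 * 58 = $9570/ha

$9570/ha


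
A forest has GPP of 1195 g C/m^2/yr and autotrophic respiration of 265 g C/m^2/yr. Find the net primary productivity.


NPP = GPP - Ra = 1195 - 265 = 930 g C/m^2/yr

930 g C/m^2/yr


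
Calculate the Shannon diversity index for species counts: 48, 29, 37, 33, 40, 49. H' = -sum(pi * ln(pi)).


Total N = 48 + 29 + 37 + 33 + 40 + 49 = 236
Per-species terms:
  p = 48/236 = 0.203390; ln(p) = -1.592630; p*ln(p) = 0.203390 * (-1.592630) = -0.323925
  p = 29/236 = 0.122881; ln(p) = -2.096539; p*ln(p) = 0.122881 * (-2.096539) = -0.257625
  p = 37/236 = 0.156780; ln(p) = -1.852912; p*ln(p) = 0.156780 * (-1.852912) = -0.290500
  p = 33/236 = 0.139831; ln(p) = -1.967321; p*ln(p) = 0.139831 * (-1.967321) = -0.275092
  p = 40/236 = 0.169492; ln(p) = -1.774950; p*ln(p) = 0.169492 * (-1.774950) = -0.300840
  p = 49/236 = 0.207627; ln(p) = -1.572012; p*ln(p) = 0.207627 * (-1.572012) = -0.326392
sum(p*ln(p)) = (-0.323925) + (-0.257625) + (-0.290500) + (-0.275092) + (-0.300840) + (-0.326392) = -1.774374
H' = -(-1.774374) = 1.774374 ≈ 1.7744

1.7744


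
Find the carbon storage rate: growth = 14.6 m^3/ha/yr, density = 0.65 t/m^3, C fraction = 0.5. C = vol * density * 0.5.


C = 14.6 * 0.65 * 0.5 = 4.745 ≈ 4.75 t C/ha/yr

4.75 t C/ha/yr


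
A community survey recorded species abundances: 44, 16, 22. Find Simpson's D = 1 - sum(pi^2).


Total N = 44 + 16 + 22 = 82
Per-species terms:
  p = 44/82 = 0.536585; p^2 = 0.536585^2 = 0.287923
  p = 16/82 = 0.195122; p^2 = 0.195122^2 = 0.038073
  p = 22/82 = 0.268293; p^2 = 0.268293^2 = 0.071981
sum(p^2) = 0.287923 + 0.038073 + 0.071981 = 0.397977
D = 1 - 0.397977 = 0.602023 ≈ 0.6020

0.6020


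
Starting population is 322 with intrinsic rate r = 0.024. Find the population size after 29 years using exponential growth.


r*t = 0.024 * 29 = 0.696
exp(0.696) = 2.00571
N = 322 * 2.00571 = 645.839 ≈ 646

646


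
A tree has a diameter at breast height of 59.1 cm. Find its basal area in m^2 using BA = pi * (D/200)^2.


D/200 = 59.1/200 = 0.2955 m
(D/200)^2 = 0.2955^2 = 0.08732025
BA = 3.141593 * 0.08732025 = 0.274325 ≈ 0.2743 m^2

0.2743 m^2


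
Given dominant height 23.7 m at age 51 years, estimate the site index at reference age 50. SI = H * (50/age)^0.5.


50/51 = 0.980392
(0.980392)^0.5 = 0.990147
SI = 23.7 * 0.990147 = 23.4665 ≈ 23.5 m

23.5 m


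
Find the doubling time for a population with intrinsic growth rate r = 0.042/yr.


td = ln(2) / 0.042 = 0.693147 / 0.042 = 16.5035 ≈ 16.5 years

16.5 years


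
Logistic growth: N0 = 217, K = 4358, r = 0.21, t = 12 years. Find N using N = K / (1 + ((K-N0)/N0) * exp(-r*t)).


(K - N0)/N0 = (4358 - 217)/217 = 4141/217 = 19.0829
r*t = 0.21 * 12 = 2.52; exp(-2.52) = 0.0804596
19.0829 * 0.0804596 = 1.53540
1 + 1.53540 = 2.53540
N = 4358 / 2.53540 = 1718.86 ≈ 1719

1719


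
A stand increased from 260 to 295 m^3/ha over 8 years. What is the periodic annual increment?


PAI = (V2 - V1) / period = (295 - 260) / 8 = 35 / 8 = 4.3750 ≈ 4.38 m^3/ha/yr

4.38 m^3/ha/yr


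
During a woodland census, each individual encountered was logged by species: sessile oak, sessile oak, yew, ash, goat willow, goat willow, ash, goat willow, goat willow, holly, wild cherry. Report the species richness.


Total individuals logged = 11
Distinct species (count of individuals): sessile oak (2), yew (1), ash (2), goat willow (4), holly (1), wild cherry (1)
Species richness = number of distinct species = 6

6


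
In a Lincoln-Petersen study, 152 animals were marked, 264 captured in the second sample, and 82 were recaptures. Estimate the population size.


N = M * C / R = 152 * 264 / 82 = 40128 / 82 = 489.37 ≈ 489

489 individuals


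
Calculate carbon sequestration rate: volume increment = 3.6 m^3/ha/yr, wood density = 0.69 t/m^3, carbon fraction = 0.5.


C = 3.6 * 0.69 * 0.5 = 1.242 ≈ 1.24 t C/ha/yr

1.24 t C/ha/yr


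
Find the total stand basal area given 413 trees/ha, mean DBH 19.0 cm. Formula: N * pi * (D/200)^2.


(D/200)^2 = (19.0/200)^2 = 0.095^2 = 0.009025
Individual BA = 3.141593 * 0.009025 = 0.0283529 m^2
Stand BA = 413 * 0.0283529 = 11.7097 ≈ 11.71 m^2/ha

11.71 m^2/ha


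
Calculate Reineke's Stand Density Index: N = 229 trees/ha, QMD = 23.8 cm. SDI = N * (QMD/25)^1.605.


QMD/25 = 23.8/25 = 0.952
(0.952)^1.605 = exp(1.605 * ln(0.952)) = exp(1.605 * (-0.0491902)) = exp(-0.0789503) = 0.924086
SDI = 229 * 0.924086 = 211.616 ≈ 212

212


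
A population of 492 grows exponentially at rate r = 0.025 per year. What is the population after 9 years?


r*t = 0.025 * 9 = 0.225
exp(0.225) = 1.25232
N = 492 * 1.25232 = 616.141 ≈ 616

616


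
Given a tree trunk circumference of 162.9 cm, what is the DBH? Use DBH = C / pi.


DBH = C / pi = 162.9 / 3.141593 = 51.8527 ≈ 51.85 cm

51.85 cm


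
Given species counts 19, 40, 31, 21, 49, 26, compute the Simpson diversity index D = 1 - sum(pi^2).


Total N = 19 + 40 + 31 + 21 + 49 + 26 = 186
Per-species terms:
  p = 19/186 = 0.102151; p^2 = 0.102151^2 = 0.010435
  p = 40/186 = 0.215054; p^2 = 0.215054^2 = 0.046248
  p = 31/186 = 0.166667; p^2 = 0.166667^2 = 0.027778
  p = 21/186 = 0.112903; p^2 = 0.112903^2 = 0.012747
  p = 49/186 = 0.263441; p^2 = 0.263441^2 = 0.069401
  p = 26/186 = 0.139785; p^2 = 0.139785^2 = 0.019540
sum(p^2) = 0.010435 + 0.046248 + 0.027778 + 0.012747 + 0.069401 + 0.019540 = 0.186149
D = 1 - 0.186149 = 0.813851 ≈ 0.8139

0.8139


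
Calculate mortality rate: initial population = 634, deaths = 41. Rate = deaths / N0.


Mortality rate = 41 / 634 = 0.064669 ≈ 0.0647

0.0647


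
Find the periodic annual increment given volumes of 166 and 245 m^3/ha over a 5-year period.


PAI = (V2 - V1) / period = (245 - 166) / 5 = 79 / 5 = 15.80 m^3/ha/yr

15.80 m^3/ha/yr


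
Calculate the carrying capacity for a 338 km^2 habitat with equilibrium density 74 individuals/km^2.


K = 74 * 338 = 25012 individuals

25012 individuals


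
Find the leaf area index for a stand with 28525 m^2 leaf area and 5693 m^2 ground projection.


LAI = 28525 / 5693 = 5.0105 ≈ 5.01

5.01


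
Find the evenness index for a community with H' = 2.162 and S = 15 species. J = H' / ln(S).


ln(15) = 2.70805
J = H' / ln(S) = 2.162 / 2.70805 = 0.798360 ≈ 0.7984

0.7984


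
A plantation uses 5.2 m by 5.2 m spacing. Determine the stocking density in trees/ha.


N = 10000 / 5.2^2 = 10000 / 27.04 = 369.822 ≈ 370 trees/ha

370 trees/ha


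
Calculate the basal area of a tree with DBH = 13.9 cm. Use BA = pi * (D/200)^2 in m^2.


D/200 = 13.9/200 = 0.0695 m
(D/200)^2 = 0.0695^2 = 0.00483025
BA = 3.141593 * 0.00483025 = 0.0151747 ≈ 0.0152 m^2

0.0152 m^2


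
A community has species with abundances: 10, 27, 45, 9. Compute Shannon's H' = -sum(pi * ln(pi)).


Total N = 10 + 27 + 45 + 9 = 91
Per-species terms:
  p = 10/91 = 0.109890; ln(p) = -2.208275; p*ln(p) = 0.109890 * (-2.208275) = -0.242667
  p = 27/91 = 0.296703; ln(p) = -1.215024; p*ln(p) = 0.296703 * (-1.215024) = -0.360501
  p = 45/91 = 0.494505; ln(p) = -0.704198; p*ln(p) = 0.494505 * (-0.704198) = -0.348229
  p = 9/91 = 0.098901; ln(p) = -2.313636; p*ln(p) = 0.098901 * (-2.313636) = -0.228821
sum(p*ln(p)) = (-0.242667) + (-0.360501) + (-0.348229) + (-0.228821) = -1.180218
H' = -(-1.180218) = 1.180218 ≈ 1.1802

1.1802


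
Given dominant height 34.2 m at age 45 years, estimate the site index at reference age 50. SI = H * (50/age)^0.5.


50/45 = 1.11111
(1.11111)^0.5 = 1.05409
SI = 34.2 * 1.05409 = 36.0499 ≈ 36.0 m

36.0 m


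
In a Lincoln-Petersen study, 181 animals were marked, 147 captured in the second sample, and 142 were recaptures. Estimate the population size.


N = M * C / R = 181 * 147 / 142 = 26607 / 142 = 187.37 ≈ 187

187 individuals


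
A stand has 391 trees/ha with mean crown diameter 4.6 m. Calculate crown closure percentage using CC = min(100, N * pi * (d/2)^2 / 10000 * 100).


(d/2)^2 = (4.6/2)^2 = 2.3^2 = 5.29
Crown area = 3.141593 * 5.29 = 16.6190 m^2
N * area / 10000 * 100 = 391 * 16.6190 / 10000 * 100 = 64.9803
CC = min(100, 64.9803) = 64.9803 ≈ 65.0%

65.0%


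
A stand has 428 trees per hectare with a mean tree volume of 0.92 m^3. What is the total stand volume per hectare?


V_stand = 428 * 0.92 = 393.76 ≈ 393.8 m^3/ha

393.8 m^3/ha


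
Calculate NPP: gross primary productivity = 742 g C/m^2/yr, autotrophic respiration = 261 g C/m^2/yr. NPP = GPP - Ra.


NPP = GPP - Ra = 742 - 261 = 481 g C/m^2/yr

481 g C/m^2/yr


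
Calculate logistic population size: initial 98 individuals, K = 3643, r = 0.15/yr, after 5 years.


(K - N0)/N0 = (3643 - 98)/98 = 3545/98 = 36.1735
r*t = 0.15 * 5 = 0.75; exp(-0.75) = 0.472367
36.1735 * 0.472367 = 17.0872
1 + 17.0872 = 18.0872
N = 3643 / 18.0872 = 201.413 ≈ 201

201


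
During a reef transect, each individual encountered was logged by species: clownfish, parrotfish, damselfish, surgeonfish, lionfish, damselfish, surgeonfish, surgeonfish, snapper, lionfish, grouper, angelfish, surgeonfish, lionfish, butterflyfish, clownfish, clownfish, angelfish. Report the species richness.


Total individuals logged = 18
Distinct species (count of individuals): clownfish (3), parrotfish (1), damselfish (2), surgeonfish (4), lionfish (3), snapper (1), grouper (1), angelfish (2), butterflyfish (1)
Species richness = number of distinct species = 9

9


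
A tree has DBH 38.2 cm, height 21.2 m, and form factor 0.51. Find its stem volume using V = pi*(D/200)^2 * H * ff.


(D/200)^2 = (38.2/200)^2 = 0.191^2 = 0.036481
BA = 3.141593 * 0.036481 = 0.114608 m^2
V = 0.114608 * 21.2 * 0.51 = 1.23914 ≈ 1.239 m^3

1.239 m^3


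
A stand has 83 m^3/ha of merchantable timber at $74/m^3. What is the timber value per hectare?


Value = 83 * 74 = $6142/ha

$6142/ha


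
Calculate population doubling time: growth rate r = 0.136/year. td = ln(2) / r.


td = ln(2) / 0.136 = 0.693147 / 0.136 = 5.09667 ≈ 5.1 years

5.1 years


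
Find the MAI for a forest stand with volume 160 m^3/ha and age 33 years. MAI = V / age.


MAI = 160 / 33 = 4.8485 ≈ 4.85 m^3/ha/yr

4.85 m^3/ha/yr


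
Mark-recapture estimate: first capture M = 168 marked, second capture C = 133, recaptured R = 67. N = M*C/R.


N = M * C / R = 168 * 133 / 67 = 22344 / 67 = 333.49 ≈ 333

333 individuals


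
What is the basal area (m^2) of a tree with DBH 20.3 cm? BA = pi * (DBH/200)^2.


D/200 = 20.3/200 = 0.1015 m
(D/200)^2 = 0.1015^2 = 0.01030225
BA = 3.141593 * 0.01030225 = 0.0323655 ≈ 0.0324 m^2

0.0324 m^2


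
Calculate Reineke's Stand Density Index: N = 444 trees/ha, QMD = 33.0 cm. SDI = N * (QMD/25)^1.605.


QMD/25 = 33.0/25 = 1.32
(1.32)^1.605 = exp(1.605 * ln(1.32)) = exp(1.605 * 0.277632) = exp(0.445599) = 1.56143
SDI = 444 * 1.56143 = 693.275 ≈ 693

693


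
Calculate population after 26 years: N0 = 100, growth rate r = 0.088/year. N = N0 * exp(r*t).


r*t = 0.088 * 26 = 2.288
exp(2.288) = 9.85521
N = 100 * 9.85521 = 985.521 ≈ 986

986


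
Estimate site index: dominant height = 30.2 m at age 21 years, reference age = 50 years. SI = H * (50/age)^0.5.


50/21 = 2.38095
(2.38095)^0.5 = 1.54303
SI = 30.2 * 1.54303 = 46.5995 ≈ 46.6 m

46.6 m


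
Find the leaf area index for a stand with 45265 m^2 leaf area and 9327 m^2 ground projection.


LAI = 45265 / 9327 = 4.8531 ≈ 4.85

4.85


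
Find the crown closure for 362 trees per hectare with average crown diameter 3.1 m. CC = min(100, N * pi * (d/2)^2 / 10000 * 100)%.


(d/2)^2 = (3.1/2)^2 = 1.55^2 = 2.4025
Crown area = 3.141593 * 2.4025 = 7.54768 m^2
N * area / 10000 * 100 = 362 * 7.54768 / 10000 * 100 = 27.3226
CC = min(100, 27.3226) = 27.3226 ≈ 27.3%

27.3%


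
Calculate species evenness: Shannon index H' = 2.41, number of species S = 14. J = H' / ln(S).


ln(14) = 2.63906
J = H' / ln(S) = 2.41 / 2.63906 = 0.913204 ≈ 0.9132

0.9132


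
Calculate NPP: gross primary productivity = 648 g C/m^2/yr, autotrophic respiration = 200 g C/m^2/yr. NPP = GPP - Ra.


NPP = GPP - Ra = 648 - 200 = 448 g C/m^2/yr

448 g C/m^2/yr


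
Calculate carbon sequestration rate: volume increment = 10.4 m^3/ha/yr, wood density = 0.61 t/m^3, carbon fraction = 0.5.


C = 10.4 * 0.61 * 0.5 = 3.172 ≈ 3.17 t C/ha/yr

3.17 t C/ha/yr


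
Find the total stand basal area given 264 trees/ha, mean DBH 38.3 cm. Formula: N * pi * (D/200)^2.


(D/200)^2 = (38.3/200)^2 = 0.1915^2 = 0.03667225
Individual BA = 3.141593 * 0.03667225 = 0.115209 m^2
Stand BA = 264 * 0.115209 = 30.4152 ≈ 30.42 m^2/ha

30.42 m^2/ha


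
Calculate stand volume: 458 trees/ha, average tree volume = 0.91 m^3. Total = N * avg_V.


V_stand = 458 * 0.91 = 416.78 ≈ 416.8 m^3/ha

416.8 m^3/ha


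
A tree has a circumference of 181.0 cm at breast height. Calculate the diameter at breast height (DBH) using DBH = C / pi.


DBH = C / pi = 181.0 / 3.141593 = 57.6141 ≈ 57.61 cm

57.61 cm


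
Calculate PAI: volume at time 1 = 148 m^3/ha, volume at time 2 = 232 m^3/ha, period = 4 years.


PAI = (V2 - V1) / period = (232 - 148) / 4 = 84 / 4 = 21.00 m^3/ha/yr

21.00 m^3/ha/yr


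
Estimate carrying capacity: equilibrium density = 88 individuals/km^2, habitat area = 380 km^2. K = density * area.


K = 88 * 380 = 33440 individuals

33440 individuals


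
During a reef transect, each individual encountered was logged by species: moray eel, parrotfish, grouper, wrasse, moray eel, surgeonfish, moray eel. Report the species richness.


Total individuals logged = 7
Distinct species (count of individuals): moray eel (3), parrotfish (1), grouper (1), wrasse (1), surgeonfish (1)
Species richness = number of distinct species = 5

5


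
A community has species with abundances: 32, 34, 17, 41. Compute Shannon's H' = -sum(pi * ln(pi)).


Total N = 32 + 34 + 17 + 41 = 124
Per-species terms:
  p = 32/124 = 0.258065; ln(p) = -1.354544; p*ln(p) = 0.258065 * (-1.354544) = -0.349560
  p = 34/124 = 0.274194; ln(p) = -1.293919; p*ln(p) = 0.274194 * (-1.293919) = -0.354785
  p = 17/124 = 0.137097; ln(p) = -1.987067; p*ln(p) = 0.137097 * (-1.987067) = -0.272421
  p = 41/124 = 0.330645; ln(p) = -1.106710; p*ln(p) = 0.330645 * (-1.106710) = -0.365928
sum(p*ln(p)) = (-0.349560) + (-0.354785) + (-0.272421) + (-0.365928) = -1.342694
H' = -(-1.342694) = 1.342694 ≈ 1.3427

1.3427


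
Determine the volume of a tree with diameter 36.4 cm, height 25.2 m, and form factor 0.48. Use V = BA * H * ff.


(D/200)^2 = (36.4/200)^2 = 0.182^2 = 0.033124
BA = 3.141593 * 0.033124 = 0.104062 m^2
V = 0.104062 * 25.2 * 0.48 = 1.25873 ≈ 1.259 m^3

1.259 m^3


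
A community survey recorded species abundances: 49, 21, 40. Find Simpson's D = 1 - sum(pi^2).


Total N = 49 + 21 + 40 = 110
Per-species terms:
  p = 49/110 = 0.445455; p^2 = 0.445455^2 = 0.198430
  p = 21/110 = 0.190909; p^2 = 0.190909^2 = 0.036446
  p = 40/110 = 0.363636; p^2 = 0.363636^2 = 0.132231
sum(p^2) = 0.198430 + 0.036446 + 0.132231 = 0.367107
D = 1 - 0.367107 = 0.632893 ≈ 0.6329

0.6329


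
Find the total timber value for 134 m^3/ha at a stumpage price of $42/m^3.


Value = 134 * 42 = $5628/ha

$5628/ha


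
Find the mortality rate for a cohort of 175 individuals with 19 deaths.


Mortality rate = 19 / 175 = 0.108571 ≈ 0.1086

0.1086


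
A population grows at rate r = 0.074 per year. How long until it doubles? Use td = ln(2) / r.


td = ln(2) / 0.074 = 0.693147 / 0.074 = 9.36685 ≈ 9.4 years

9.4 years


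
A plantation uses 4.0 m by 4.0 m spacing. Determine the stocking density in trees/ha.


N = 10000 / 4.0^2 = 10000 / 16 = 625.000 ≈ 625 trees/ha

625 trees/ha


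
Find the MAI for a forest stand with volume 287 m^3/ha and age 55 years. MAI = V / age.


MAI = 287 / 55 = 5.2182 ≈ 5.22 m^3/ha/yr

5.22 m^3/ha/yr


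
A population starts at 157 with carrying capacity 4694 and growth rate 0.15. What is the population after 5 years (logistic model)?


(K - N0)/N0 = (4694 - 157)/157 = 4537/157 = 28.8981
r*t = 0.15 * 5 = 0.75; exp(-0.75) = 0.472367
28.8981 * 0.472367 = 13.6505
1 + 13.6505 = 14.6505
N = 4694 / 14.6505 = 320.399 ≈ 320

320


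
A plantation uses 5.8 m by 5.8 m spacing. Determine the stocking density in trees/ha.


N = 10000 / 5.8^2 = 10000 / 33.64 = 297.265 ≈ 297 trees/ha

297 trees/ha


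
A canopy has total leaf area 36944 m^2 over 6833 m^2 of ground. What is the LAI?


LAI = 36944 / 6833 = 5.4067 ≈ 5.41

5.41


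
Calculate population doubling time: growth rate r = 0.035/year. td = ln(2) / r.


td = ln(2) / 0.035 = 0.693147 / 0.035 = 19.8042 ≈ 19.8 years

19.8 years


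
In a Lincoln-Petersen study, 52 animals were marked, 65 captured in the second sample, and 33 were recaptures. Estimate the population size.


N = M * C / R = 52 * 65 / 33 = 3380 / 33 = 102.42 ≈ 102

102 individuals


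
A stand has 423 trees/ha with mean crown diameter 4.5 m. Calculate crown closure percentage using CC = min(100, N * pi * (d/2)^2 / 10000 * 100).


(d/2)^2 = (4.5/2)^2 = 2.25^2 = 5.0625
Crown area = 3.141593 * 5.0625 = 15.9043 m^2
N * area / 10000 * 100 = 423 * 15.9043 / 10000 * 100 = 67.2752
CC = min(100, 67.2752) = 67.2752 ≈ 67.3%

67.3%


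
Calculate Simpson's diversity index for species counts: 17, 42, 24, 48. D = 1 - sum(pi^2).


Total N = 17 + 42 + 24 + 48 = 131
Per-species terms:
  p = 17/131 = 0.129771; p^2 = 0.129771^2 = 0.016841
  p = 42/131 = 0.320611; p^2 = 0.320611^2 = 0.102791
  p = 24/131 = 0.183206; p^2 = 0.183206^2 = 0.033564
  p = 48/131 = 0.366412; p^2 = 0.366412^2 = 0.134258
sum(p^2) = 0.016841 + 0.102791 + 0.033564 + 0.134258 = 0.287454
D = 1 - 0.287454 = 0.712546 ≈ 0.7125

0.7125


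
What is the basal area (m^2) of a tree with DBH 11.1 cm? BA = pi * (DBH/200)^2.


D/200 = 11.1/200 = 0.0555 m
(D/200)^2 = 0.0555^2 = 0.00308025
BA = 3.141593 * 0.00308025 = 0.00967689 ≈ 0.0097 m^2

0.0097 m^2


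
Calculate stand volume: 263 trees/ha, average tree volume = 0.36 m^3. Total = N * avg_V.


V_stand = 263 * 0.36 = 94.68 ≈ 94.7 m^3/ha

94.7 m^3/ha


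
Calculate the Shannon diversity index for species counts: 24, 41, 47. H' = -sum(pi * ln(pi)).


Total N = 24 + 41 + 47 = 112
Per-species terms:
  p = 24/112 = 0.214286; ln(p) = -1.540444; p*ln(p) = 0.214286 * (-1.540444) = -0.330096
  p = 41/112 = 0.366071; ln(p) = -1.004928; p*ln(p) = 0.366071 * (-1.004928) = -0.367875
  p = 47/112 = 0.419643; ln(p) = -0.868351; p*ln(p) = 0.419643 * (-0.868351) = -0.364397
sum(p*ln(p)) = (-0.330096) + (-0.367875) + (-0.364397) = -1.062368
H' = -(-1.062368) = 1.062368 ≈ 1.0624

1.0624


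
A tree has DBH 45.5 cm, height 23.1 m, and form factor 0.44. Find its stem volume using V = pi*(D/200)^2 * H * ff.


(D/200)^2 = (45.5/200)^2 = 0.2275^2 = 0.05175625
BA = 3.141593 * 0.05175625 = 0.162597 m^2
V = 0.162597 * 23.1 * 0.44 = 1.65264 ≈ 1.653 m^3

1.653 m^3


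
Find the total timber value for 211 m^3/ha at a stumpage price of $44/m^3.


Value = 211 * 44 = $9284/ha

$9284/ha


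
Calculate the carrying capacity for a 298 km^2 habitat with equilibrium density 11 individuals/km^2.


K = 11 * 298 = 3278 individuals

3278 individuals


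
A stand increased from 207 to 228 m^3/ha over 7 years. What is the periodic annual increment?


PAI = (V2 - V1) / period = (228 - 207) / 7 = 21 / 7 = 3.00 m^3/ha/yr

3.00 m^3/ha/yr


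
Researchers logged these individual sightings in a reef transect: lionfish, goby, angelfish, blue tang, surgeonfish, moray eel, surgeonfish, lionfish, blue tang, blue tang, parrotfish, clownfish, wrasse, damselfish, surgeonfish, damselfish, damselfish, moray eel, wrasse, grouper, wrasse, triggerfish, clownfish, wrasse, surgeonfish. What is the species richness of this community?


Total individuals logged = 25
Distinct species (count of individuals): lionfish (2), goby (1), angelfish (1), blue tang (3), surgeonfish (4), moray eel (2), parrotfish (1), clownfish (2), wrasse (4), damselfish (3), grouper (1), triggerfish (1)
Species richness = number of distinct species = 12

12


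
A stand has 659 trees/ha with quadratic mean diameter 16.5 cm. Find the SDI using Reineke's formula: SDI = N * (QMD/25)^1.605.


QMD/25 = 16.5/25 = 0.66
(0.66)^1.605 = exp(1.605 * ln(0.66)) = exp(1.605 * (-0.415515)) = exp(-0.666902) = 0.513296
SDI = 659 * 0.513296 = 338.262 ≈ 338

338


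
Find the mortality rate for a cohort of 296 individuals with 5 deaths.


Mortality rate = 5 / 296 = 0.016892 ≈ 0.0169

0.0169


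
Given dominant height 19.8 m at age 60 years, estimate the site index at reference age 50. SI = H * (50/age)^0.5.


50/60 = 0.833333
(0.833333)^0.5 = 0.912871
SI = 19.8 * 0.912871 = 18.0748 ≈ 18.1 m

18.1 m


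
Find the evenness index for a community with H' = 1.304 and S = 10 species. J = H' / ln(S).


ln(10) = 2.30259
J = H' / ln(S) = 1.304 / 2.30259 = 0.566319 ≈ 0.5663

0.5663


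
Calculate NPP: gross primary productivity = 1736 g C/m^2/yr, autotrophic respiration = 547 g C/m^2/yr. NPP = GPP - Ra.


NPP = GPP - Ra = 1736 - 547 = 1189 g C/m^2/yr

1189 g C/m^2/yr


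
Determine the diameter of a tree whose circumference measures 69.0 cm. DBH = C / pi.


DBH = C / pi = 69.0 / 3.141593 = 21.9634 ≈ 21.96 cm

21.96 cm


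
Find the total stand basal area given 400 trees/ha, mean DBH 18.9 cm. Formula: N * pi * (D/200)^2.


(D/200)^2 = (18.9/200)^2 = 0.0945^2 = 0.00893025
Individual BA = 3.141593 * 0.00893025 = 0.0280552 m^2
Stand BA = 400 * 0.0280552 = 11.2221 ≈ 11.22 m^2/ha

11.22 m^2/ha


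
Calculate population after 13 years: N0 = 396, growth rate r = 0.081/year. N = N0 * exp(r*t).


r*t = 0.081 * 13 = 1.053
exp(1.053) = 2.86624
N = 396 * 2.86624 = 1135.03 ≈ 1135

1135


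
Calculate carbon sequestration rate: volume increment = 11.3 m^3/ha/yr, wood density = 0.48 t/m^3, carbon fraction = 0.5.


C = 11.3 * 0.48 * 0.5 = 2.712 ≈ 2.71 t C/ha/yr

2.71 t C/ha/yr


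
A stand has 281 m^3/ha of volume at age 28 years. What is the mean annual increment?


MAI = 281 / 28 = 10.0357 ≈ 10.04 m^3/ha/yr

10.04 m^3/ha/yr


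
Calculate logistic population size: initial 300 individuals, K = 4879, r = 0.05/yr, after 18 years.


(K - N0)/N0 = (4879 - 300)/300 = 4579/300 = 15.2633
r*t = 0.05 * 18 = 0.9; exp(-0.9) = 0.406570
15.2633 * 0.406570 = 6.20560
1 + 6.20560 = 7.20560
N = 4879 / 7.20560 = 677.112 ≈ 677

677


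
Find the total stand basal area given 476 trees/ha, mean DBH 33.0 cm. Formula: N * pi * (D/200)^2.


(D/200)^2 = (33.0/200)^2 = 0.165^2 = 0.027225
Individual BA = 3.141593 * 0.027225 = 0.0855299 m^2
Stand BA = 476 * 0.0855299 = 40.7122 ≈ 40.71 m^2/ha

40.71 m^2/ha


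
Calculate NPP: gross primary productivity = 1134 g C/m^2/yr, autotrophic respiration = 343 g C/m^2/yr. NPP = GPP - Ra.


NPP = GPP - Ra = 1134 - 343 = 791 g C/m^2/yr

791 g C/m^2/yr


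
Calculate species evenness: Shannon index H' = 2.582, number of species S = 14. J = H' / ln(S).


ln(14) = 2.63906
J = H' / ln(S) = 2.582 / 2.63906 = 0.978379 ≈ 0.9784

0.9784


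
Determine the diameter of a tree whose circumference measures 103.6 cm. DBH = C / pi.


DBH = C / pi = 103.6 / 3.141593 = 32.9769 ≈ 32.98 cm

32.98 cm
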